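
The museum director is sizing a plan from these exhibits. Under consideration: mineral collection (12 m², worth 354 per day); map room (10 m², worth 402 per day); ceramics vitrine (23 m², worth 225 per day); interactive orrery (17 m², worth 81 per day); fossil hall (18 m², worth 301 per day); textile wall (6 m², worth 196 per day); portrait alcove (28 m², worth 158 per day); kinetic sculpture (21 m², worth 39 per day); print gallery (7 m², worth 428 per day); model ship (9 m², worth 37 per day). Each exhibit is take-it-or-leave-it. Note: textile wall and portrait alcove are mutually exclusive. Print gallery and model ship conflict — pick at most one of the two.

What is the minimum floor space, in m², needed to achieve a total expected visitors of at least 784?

17

Need the lightest bundle worth ≥ 784.
map room + print gallery: 830 expected visitors at 17 m².
No combination under 17 m² hits 784.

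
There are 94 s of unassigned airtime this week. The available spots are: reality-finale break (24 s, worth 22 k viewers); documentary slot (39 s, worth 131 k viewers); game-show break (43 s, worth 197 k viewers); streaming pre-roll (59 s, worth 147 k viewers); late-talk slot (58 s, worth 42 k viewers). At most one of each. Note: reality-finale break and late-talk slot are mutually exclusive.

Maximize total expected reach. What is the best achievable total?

Documentary slot + game-show break uses 82 of the 94 s and totals 328.

328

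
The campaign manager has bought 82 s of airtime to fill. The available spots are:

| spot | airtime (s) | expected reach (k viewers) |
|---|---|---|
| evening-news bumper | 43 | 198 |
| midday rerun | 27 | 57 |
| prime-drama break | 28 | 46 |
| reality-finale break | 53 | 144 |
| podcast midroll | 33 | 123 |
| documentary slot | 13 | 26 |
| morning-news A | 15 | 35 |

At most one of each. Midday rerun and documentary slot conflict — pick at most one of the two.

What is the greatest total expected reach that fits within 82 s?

321

Ranking by ratio (expected reach/s): evening-news bumper 4.60, podcast midroll 3.73, reality-finale break 2.72, morning-news A 2.33.
Best packing: evening-news bumper + podcast midroll — 76 s, 321 total.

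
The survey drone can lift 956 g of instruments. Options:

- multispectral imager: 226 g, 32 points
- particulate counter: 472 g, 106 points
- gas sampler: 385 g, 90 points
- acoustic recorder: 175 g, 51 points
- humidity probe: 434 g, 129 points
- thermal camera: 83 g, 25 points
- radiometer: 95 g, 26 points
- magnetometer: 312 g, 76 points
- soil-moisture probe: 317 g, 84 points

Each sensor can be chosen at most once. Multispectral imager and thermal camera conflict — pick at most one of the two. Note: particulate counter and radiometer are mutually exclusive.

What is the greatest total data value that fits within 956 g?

By data value per g: thermal camera 0.30, humidity probe 0.30, acoustic recorder 0.29 lead.
Greedy by ratio would take acoustic recorder + humidity probe + thermal camera + radiometer: 787 g used, total 231.
Dropping thermal camera and radiometer frees 178 g; slotting in soil-moisture probe (317 g) lifts the total to 264 at 926 g.
Humidity probe + thermal camera + radiometer + soil-moisture probe (929 g) also reaches 264 — a tie, but nothing goes higher.

264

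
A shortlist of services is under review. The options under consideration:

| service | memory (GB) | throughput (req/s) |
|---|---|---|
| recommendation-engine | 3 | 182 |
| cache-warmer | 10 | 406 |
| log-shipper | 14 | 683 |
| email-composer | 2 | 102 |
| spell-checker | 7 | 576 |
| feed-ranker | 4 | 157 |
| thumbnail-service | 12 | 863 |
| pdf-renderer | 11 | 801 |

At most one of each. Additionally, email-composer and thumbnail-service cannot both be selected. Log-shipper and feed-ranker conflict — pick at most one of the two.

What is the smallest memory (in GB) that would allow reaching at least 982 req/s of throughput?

14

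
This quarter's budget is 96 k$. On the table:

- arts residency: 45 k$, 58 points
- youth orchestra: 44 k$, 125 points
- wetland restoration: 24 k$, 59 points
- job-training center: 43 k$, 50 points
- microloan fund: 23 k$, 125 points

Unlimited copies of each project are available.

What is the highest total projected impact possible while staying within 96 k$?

500

Density check — microloan fund 5.43, youth orchestra 2.84, wetland restoration 2.46 are the best per k$.
Best packing: 4×microloan fund — 92 k$, 500 total.
Nothing else within 96 k$ beats 500.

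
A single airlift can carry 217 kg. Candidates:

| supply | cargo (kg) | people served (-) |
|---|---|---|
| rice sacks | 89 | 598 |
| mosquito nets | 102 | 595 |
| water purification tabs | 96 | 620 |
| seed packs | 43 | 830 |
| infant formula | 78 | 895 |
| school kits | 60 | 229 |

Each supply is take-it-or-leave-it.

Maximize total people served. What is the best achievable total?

Filling by ratio: rice sacks + seed packs + infant formula for 2323, with 7 kg left unused.
Replace rice sacks with water purification tabs: the trade gains 22 net, giving 2345 at 217 kg.

2345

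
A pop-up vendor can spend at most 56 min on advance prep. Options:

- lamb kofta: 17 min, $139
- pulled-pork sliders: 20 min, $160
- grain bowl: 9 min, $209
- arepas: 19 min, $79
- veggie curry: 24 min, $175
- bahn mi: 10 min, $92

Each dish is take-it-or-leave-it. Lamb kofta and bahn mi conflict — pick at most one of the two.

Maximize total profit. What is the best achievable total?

544

Density check — grain bowl 23.22, bahn mi 9.20, lamb kofta 8.18 are the best per min.
Pulled-pork sliders + grain bowl + veggie curry uses 53 of the 56 min and totals 544.
Next best is lamb kofta + grain bowl + veggie curry at 523 (50 min) — short by 21.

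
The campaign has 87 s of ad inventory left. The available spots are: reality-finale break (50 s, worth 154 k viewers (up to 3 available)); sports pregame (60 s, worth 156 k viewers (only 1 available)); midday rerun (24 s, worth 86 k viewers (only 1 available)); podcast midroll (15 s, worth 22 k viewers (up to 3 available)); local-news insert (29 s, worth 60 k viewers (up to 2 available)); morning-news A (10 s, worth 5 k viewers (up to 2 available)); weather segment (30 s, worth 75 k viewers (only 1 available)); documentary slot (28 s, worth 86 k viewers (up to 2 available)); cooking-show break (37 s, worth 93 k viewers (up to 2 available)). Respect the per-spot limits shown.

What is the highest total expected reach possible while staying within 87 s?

258

Density check — midday rerun 3.58, reality-finale break 3.08, documentary slot 3.07 are the best per s.
Greedy by ratio would take reality-finale break + midday rerun + morning-news A: 84 s used, total 245.
Dropping reality-finale break and morning-news A frees 60 s; slotting in 2×documentary slot (56 s) lifts the total to 258 at 80 s.
Nothing else within 87 s beats 258.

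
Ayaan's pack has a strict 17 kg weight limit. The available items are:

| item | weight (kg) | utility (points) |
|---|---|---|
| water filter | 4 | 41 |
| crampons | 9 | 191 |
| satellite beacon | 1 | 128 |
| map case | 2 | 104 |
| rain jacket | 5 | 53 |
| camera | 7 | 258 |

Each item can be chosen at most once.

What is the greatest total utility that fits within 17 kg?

Taking the top-ratio items first gives satellite beacon + map case + rain jacket + camera for 543 (15 kg).
The 7 kg tied up in map case and rain jacket is better spent on crampons — total rises to 577 (17 kg).

577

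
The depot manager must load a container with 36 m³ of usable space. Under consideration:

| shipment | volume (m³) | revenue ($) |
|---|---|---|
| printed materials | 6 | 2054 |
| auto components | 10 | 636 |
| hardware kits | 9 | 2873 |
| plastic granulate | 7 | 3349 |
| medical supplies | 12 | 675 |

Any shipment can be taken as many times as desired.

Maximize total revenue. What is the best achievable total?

The ratio ordering already packs tightly: 5×plastic granulate, 35 m³, 16745.
No other feasible combination exceeds 16745.

16745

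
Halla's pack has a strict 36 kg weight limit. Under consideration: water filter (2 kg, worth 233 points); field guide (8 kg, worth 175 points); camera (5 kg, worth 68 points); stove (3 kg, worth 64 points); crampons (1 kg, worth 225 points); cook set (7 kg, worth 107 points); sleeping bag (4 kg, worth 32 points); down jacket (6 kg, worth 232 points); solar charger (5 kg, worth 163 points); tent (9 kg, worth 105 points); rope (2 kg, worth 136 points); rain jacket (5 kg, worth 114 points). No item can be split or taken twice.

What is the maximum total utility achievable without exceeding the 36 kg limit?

Taking the top-ratio items first gives water filter + field guide + stove + crampons + sleeping bag + down jacket + solar charger + rope + rain jacket for 1374 (36 kg).
Dropping stove and sleeping bag frees 7 kg; slotting in cook set (7 kg) lifts the total to 1385 at 36 kg.

1385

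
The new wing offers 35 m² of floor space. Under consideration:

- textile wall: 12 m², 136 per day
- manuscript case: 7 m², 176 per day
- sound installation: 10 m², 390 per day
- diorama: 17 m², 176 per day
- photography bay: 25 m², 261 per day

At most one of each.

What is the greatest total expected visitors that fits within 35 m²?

742

A density-first pass picks textile wall + manuscript case + sound installation — 702 at 29 m².
The 12 m² tied up in textile wall is better spent on diorama — total rises to 742 (34 m²).
The spare 1 m² is too small for any remaining exhibit, and no exchange beats 742.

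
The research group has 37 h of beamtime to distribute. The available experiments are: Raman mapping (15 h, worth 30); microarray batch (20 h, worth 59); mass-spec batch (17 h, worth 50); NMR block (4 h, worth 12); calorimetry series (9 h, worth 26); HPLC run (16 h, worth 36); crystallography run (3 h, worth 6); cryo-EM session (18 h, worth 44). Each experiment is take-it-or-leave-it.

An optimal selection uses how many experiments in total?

2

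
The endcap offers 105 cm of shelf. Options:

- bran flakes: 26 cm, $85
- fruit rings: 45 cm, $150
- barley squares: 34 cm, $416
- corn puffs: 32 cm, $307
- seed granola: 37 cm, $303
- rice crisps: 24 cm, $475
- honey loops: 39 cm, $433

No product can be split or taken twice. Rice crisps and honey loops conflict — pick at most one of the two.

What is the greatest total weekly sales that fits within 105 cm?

Best packing: barley squares + corn puffs + rice crisps — 90 cm, 1198 total.
Runner-up barley squares + seed granola + rice crisps tops out at 1194.

1198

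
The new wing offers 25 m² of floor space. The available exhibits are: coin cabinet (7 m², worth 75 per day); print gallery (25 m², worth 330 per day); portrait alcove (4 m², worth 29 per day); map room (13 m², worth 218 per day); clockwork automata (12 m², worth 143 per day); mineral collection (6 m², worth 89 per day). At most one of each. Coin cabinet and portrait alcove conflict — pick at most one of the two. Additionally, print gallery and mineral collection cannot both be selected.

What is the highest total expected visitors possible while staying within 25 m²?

Greedy by ratio would take portrait alcove + map room + mineral collection: 23 m² used, total 336.
Replace portrait alcove and mineral collection with clockwork automata: the trade gains 25 net, giving 361 at 25 m².

361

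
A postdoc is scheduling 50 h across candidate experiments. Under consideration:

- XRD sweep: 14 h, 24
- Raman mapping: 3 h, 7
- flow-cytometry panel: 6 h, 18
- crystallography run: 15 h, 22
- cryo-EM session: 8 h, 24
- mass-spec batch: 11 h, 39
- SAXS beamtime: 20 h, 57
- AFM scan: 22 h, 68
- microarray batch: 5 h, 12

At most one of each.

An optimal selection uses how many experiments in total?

5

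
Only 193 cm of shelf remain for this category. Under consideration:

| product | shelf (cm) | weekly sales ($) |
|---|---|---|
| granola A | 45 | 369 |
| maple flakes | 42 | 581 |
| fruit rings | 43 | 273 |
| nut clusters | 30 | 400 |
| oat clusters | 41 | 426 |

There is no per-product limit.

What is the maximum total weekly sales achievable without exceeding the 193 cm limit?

Density check — maple flakes 13.83, nut clusters 13.33, oat clusters 10.39, granola A 8.20 are the best per cm.
A density-first pass picks 4×maple flakes — 2324 at 168 cm.
The 126 cm tied up in 3×maple flakes is better spent on 5×nut clusters — total rises to 2581 (192 cm).
Nothing else within 193 cm beats 2581.

2581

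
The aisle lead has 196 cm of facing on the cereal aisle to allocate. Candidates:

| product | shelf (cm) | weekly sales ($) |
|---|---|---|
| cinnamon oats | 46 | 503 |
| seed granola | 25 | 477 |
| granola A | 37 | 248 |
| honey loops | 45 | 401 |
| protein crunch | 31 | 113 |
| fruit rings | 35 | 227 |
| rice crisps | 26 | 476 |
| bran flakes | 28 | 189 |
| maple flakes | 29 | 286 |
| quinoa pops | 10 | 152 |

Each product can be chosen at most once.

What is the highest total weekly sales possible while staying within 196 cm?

2295

Taking cinnamon oats + seed granola + honey loops + rice crisps + maple flakes + quinoa pops: 181 cm used, 2295 in weekly sales.
The spare 15 cm is too small for any remaining product, and no exchange beats 2295.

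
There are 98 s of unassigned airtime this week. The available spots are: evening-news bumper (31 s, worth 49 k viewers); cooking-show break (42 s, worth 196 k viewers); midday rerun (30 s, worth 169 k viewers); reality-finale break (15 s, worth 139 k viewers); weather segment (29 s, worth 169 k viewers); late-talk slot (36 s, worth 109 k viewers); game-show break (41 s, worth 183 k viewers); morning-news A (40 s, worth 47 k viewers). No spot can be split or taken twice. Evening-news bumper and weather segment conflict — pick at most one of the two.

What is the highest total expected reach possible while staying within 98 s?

By expected reach per s: reality-finale break 9.27, weather segment 5.83, midday rerun 5.63, cooking-show break 4.67 lead.
Taking the top-ratio spots first gives midday rerun + reality-finale break + weather segment for 477 (74 s).
Dropping midday rerun and weather segment frees 59 s; slotting in cooking-show break + game-show break (83 s) lifts the total to 518 at 98 s.
Next best is cooking-show break + midday rerun + reality-finale break at 504 (87 s) — short by 14.

518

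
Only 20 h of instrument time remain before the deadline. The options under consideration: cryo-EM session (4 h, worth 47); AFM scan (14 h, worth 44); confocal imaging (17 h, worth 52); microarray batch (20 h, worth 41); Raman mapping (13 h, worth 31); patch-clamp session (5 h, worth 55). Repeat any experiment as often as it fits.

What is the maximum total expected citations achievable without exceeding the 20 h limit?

Taking 5×cryo-EM session: 20 h used, 235 in expected citations.
Every other selection either busts 20 h or fails to beat 235.

235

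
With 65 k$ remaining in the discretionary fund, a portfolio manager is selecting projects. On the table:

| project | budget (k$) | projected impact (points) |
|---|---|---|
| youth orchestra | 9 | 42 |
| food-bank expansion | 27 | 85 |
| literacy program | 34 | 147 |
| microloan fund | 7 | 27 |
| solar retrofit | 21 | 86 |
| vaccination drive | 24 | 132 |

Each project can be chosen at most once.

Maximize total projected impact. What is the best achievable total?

Taking the top-ratio projects first gives youth orchestra + microloan fund + solar retrofit + vaccination drive for 287 (61 k$).
Dropping youth orchestra and solar retrofit frees 30 k$; slotting in literacy program (34 k$) lifts the total to 306 at 65 k$.
Nothing else within 65 k$ beats 306.

306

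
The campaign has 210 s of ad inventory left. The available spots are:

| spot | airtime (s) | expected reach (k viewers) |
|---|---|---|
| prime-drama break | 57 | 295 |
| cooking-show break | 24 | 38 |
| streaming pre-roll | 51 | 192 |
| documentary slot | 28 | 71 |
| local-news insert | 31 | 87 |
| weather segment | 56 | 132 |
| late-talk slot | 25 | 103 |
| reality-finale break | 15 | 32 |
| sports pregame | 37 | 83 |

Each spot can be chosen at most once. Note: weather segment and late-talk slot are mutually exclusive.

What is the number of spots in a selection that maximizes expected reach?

Optimal total is 780.
One optimal bundle: prime-drama break + streaming pre-roll + documentary slot + local-news insert + late-talk slot + reality-finale break (207 s).
All optima have 6 spots.

6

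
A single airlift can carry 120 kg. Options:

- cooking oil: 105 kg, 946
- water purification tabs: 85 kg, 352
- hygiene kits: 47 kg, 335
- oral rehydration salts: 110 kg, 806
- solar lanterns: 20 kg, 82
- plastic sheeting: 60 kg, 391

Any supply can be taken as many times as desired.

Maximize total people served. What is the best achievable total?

Cooking oil uses 105 of the 120 kg and totals 946.
No other feasible combination exceeds 946.

946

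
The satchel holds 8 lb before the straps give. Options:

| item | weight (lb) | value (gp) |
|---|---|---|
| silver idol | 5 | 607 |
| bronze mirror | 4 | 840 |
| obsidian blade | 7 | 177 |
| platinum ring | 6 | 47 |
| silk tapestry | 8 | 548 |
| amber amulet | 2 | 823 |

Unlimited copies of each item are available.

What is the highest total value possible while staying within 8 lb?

3292

Best packing: 4×amber amulet — 8 lb, 3292 total.
Nothing else within 8 lb beats 3292.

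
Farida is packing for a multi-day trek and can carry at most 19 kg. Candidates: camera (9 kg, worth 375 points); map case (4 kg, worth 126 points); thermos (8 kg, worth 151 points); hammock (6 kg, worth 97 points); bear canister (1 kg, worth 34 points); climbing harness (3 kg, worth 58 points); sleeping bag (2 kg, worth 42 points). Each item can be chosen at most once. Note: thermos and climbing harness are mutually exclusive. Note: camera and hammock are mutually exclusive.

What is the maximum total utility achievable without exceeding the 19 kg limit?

635

By utility per kg: camera 41.67, bear canister 34.00, map case 31.50 lead.
Camera + map case + bear canister + climbing harness + sleeping bag uses 19 of the 19 kg and totals 635.
Runner-up camera + map case + climbing harness + sleeping bag tops out at 601.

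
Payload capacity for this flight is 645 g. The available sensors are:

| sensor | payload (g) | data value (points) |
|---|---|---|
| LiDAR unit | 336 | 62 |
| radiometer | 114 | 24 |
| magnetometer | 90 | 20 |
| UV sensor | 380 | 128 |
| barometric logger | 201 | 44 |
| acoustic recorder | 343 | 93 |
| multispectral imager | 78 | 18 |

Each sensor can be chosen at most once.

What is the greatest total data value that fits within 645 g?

Greedy by ratio would take magnetometer + UV sensor + multispectral imager: 548 g used, total 166.
Replace multispectral imager with radiometer: the trade gains 6 net, giving 172 at 584 g.
No other feasible combination exceeds 172.

172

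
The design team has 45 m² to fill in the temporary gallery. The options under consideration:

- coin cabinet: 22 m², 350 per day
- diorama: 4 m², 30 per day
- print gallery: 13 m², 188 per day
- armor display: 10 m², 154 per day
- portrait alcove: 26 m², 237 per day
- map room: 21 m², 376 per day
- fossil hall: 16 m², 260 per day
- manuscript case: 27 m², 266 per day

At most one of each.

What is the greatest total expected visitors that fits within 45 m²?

Greedy by ratio would take diorama + map room + fossil hall: 41 m² used, total 666.
Replace diorama and fossil hall with coin cabinet: the trade gains 60 net, giving 726 at 43 m².
An exhaustive check of the 256 subsets confirms 726.

726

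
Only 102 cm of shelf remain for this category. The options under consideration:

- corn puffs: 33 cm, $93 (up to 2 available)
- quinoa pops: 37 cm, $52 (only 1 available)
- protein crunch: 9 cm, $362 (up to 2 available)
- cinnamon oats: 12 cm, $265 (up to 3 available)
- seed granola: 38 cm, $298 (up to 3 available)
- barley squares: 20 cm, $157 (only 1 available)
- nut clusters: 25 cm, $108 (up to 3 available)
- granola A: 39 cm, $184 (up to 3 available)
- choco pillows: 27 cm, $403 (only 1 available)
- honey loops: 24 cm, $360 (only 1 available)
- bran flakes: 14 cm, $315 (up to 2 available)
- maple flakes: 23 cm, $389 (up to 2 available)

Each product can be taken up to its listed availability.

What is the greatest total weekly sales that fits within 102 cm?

Greedy by ratio would take 2×protein crunch + 3×cinnamon oats + barley squares + 2×bran flakes: 102 cm used, total 2306.
Dropping cinnamon oats and barley squares and bran flakes frees 46 cm; slotting in 2×maple flakes (46 cm) lifts the total to 2347 at 102 cm.
Every other selection either busts 102 cm or exceeds an availability limit or fails to beat 2347.

2347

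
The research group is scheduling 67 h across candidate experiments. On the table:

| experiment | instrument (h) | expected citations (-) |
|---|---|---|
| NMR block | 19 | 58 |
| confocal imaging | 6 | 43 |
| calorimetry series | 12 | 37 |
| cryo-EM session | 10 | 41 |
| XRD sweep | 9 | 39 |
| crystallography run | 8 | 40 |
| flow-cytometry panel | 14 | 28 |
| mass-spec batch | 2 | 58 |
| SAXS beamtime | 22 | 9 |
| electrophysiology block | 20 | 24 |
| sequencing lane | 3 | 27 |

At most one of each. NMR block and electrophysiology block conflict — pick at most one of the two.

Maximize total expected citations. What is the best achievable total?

Greedy by ratio would take confocal imaging + calorimetry series + cryo-EM session + XRD sweep + crystallography run + flow-cytometry panel + mass-spec batch + sequencing lane: 64 h used, total 313.
Dropping flow-cytometry panel and sequencing lane frees 17 h; slotting in NMR block (19 h) lifts the total to 316 at 66 h.
Next best is confocal imaging + calorimetry series + cryo-EM session + XRD sweep + crystallography run + flow-cytometry panel + mass-spec batch + sequencing lane at 313 (64 h) — short by 3.

316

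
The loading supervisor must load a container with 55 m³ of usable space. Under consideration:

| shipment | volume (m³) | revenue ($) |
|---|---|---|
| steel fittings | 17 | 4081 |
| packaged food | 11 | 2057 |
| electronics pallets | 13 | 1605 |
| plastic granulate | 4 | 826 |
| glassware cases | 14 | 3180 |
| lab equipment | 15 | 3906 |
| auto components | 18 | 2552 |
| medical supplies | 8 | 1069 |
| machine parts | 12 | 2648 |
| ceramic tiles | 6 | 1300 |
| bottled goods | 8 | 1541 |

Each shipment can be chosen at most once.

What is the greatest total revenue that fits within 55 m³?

12761

Ranking by ratio (revenue/m³): lab equipment 260.40, steel fittings 240.06, glassware cases 227.14, machine parts 220.67.
A density-first pass picks steel fittings + glassware cases + lab equipment + ceramic tiles — 12467 at 52 m³.
Dropping glassware cases frees 14 m³; slotting in plastic granulate + machine parts (16 m³) lifts the total to 12761 at 54 m³.
No other feasible combination exceeds 12761.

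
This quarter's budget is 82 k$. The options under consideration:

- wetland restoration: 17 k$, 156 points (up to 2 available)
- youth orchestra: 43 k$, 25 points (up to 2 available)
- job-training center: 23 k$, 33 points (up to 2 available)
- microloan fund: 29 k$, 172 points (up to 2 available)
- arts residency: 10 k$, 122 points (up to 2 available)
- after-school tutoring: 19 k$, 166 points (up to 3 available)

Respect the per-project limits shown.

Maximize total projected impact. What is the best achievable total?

766

Density check — arts residency 12.20, wetland restoration 9.18, after-school tutoring 8.74 are the best per k$.
The ratio heuristic lands on 2×wetland restoration + 2×arts residency + after-school tutoring (722) but leaves 9 k$ idle.
Dropping arts residency frees 10 k$; slotting in after-school tutoring (19 k$) lifts the total to 766 at 82 k$.
That's the maximum — no swap from here does better than 766.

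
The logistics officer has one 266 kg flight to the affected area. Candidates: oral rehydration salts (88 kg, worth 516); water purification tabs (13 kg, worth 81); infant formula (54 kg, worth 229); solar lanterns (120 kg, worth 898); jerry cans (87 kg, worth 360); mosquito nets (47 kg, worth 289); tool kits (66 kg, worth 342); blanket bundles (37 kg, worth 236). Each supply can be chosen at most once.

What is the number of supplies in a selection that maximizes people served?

Best achievable people served is 1731.
One optimal bundle: oral rehydration salts + water purification tabs + solar lanterns + blanket bundles (258 kg).
Any selection reaching 1731 contains exactly 4 supplies.

4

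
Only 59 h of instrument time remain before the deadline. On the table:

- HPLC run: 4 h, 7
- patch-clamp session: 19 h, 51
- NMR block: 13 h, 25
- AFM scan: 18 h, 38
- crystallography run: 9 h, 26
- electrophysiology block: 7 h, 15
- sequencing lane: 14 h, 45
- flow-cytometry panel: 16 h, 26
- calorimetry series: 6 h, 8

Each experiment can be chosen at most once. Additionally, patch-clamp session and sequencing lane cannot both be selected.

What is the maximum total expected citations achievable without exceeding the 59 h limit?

141

By expected citations per h: sequencing lane 3.21, crystallography run 2.89, patch-clamp session 2.68, electrophysiology block 2.14 lead.
HPLC run + NMR block + AFM scan + crystallography run + sequencing lane uses 58 of the 59 h and totals 141.
No other feasible combination exceeds 141.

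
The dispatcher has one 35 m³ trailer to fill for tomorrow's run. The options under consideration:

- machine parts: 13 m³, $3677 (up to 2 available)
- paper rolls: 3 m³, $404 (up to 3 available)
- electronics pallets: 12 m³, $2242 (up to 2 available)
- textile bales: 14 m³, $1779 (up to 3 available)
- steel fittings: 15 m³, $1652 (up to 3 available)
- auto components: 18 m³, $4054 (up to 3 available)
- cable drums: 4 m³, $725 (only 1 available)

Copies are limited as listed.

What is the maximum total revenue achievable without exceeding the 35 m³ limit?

8566

A density-first pass picks 2×machine parts + paper rolls + cable drums — 8483 at 33 m³.
Replace cable drums with 2×paper rolls: the trade gains 83 net, giving 8566 at 35 m³.
That's the maximum — no swap from here does better than 8566.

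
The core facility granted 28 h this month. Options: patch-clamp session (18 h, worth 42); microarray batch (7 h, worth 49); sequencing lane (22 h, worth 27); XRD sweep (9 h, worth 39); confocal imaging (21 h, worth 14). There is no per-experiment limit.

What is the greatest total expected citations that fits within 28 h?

Best packing: 4×microarray batch — 28 h, 196 total.
Every other selection either busts 28 h or fails to beat 196.

196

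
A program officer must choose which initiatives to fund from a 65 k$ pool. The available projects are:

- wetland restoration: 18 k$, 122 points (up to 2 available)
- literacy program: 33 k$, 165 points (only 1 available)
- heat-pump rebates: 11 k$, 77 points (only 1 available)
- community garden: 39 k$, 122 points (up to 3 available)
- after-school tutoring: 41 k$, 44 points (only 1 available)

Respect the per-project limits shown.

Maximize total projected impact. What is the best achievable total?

364

The ratio heuristic lands on 2×wetland restoration + heat-pump rebates (321) but leaves 18 k$ idle.
Replace wetland restoration with literacy program: the trade gains 43 net, giving 364 at 62 k$.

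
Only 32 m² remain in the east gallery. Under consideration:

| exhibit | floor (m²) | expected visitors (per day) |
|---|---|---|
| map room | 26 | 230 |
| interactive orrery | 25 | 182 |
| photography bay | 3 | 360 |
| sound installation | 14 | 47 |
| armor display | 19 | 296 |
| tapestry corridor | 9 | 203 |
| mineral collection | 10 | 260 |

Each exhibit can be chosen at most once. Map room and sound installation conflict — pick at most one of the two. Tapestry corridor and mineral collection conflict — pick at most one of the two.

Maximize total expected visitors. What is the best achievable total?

916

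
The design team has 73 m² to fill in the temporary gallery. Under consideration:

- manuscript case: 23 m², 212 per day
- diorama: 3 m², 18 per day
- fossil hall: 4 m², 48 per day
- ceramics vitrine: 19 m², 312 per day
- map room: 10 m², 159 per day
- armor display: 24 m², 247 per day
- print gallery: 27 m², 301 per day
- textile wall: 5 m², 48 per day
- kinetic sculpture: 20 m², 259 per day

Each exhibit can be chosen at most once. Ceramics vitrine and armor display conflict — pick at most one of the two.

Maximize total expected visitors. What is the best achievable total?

Taking the top-ratio exhibits first gives diorama + fossil hall + ceramics vitrine + map room + textile wall + kinetic sculpture for 844 (61 m²).
The 12 m² tied up in diorama and fossil hall and textile wall is better spent on manuscript case — total rises to 942 (72 m²).
No other feasible combination exceeds 942.

942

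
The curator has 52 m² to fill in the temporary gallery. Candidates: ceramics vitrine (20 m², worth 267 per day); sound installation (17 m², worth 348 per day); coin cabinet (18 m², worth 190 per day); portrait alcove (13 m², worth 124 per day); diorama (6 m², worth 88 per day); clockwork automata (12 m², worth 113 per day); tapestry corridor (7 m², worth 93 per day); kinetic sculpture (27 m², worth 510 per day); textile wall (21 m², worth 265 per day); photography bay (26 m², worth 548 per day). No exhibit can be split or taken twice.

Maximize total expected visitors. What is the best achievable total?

989

By expected visitors per m²: photography bay 21.08, sound installation 20.47, kinetic sculpture 18.89, diorama 14.67 lead.
Taking the top-ratio exhibits first gives sound installation + diorama + photography bay for 984 (49 m²).
The 6 m² tied up in diorama is better spent on tapestry corridor — total rises to 989 (50 m²).
Runner-up sound installation + diorama + photography bay tops out at 984.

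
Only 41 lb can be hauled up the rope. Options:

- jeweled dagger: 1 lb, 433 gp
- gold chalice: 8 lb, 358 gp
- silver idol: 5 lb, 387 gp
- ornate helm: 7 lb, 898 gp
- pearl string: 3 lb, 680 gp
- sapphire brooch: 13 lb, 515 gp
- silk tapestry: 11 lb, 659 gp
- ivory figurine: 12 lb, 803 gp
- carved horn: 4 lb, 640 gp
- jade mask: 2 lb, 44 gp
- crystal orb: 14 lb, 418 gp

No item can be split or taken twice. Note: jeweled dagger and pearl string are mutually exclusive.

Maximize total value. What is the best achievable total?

3820

Density check — jeweled dagger 433.00, pearl string 226.67, carved horn 160.00, ornate helm 128.29 are the best per lb.
Taking jeweled dagger + silver idol + ornate helm + silk tapestry + ivory figurine + carved horn: 40 lb used, 3820 in value.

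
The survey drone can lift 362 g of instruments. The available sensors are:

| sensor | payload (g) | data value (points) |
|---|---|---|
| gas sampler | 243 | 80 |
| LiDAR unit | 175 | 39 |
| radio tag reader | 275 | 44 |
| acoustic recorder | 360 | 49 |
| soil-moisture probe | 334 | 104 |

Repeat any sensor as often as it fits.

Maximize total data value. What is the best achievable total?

104

Taking the top-ratio sensors first gives gas sampler for 80 (243 g).
Replace gas sampler with soil-moisture probe: the trade gains 24 net, giving 104 at 334 g.
Every other selection either busts 362 g or fails to beat 104.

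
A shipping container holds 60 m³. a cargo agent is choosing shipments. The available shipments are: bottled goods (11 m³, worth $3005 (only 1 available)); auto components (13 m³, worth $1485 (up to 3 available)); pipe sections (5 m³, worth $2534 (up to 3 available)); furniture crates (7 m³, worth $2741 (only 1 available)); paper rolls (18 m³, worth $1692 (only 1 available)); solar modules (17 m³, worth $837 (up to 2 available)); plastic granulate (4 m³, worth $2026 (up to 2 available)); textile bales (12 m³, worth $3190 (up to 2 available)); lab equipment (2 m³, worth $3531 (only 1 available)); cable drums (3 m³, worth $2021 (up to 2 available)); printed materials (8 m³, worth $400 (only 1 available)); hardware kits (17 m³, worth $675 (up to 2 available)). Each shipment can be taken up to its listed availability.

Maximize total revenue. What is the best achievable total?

Greedy by ratio would take bottled goods + 3×pipe sections + furniture crates + 2×plastic granulate + lab equipment + 2×cable drums + printed materials: 57 m³ used, total 25373.
The 22 m³ tied up in bottled goods and cable drums and printed materials is better spent on 2×textile bales — total rises to 26327 (59 m³).
No other feasible combination exceeds 26327.

26327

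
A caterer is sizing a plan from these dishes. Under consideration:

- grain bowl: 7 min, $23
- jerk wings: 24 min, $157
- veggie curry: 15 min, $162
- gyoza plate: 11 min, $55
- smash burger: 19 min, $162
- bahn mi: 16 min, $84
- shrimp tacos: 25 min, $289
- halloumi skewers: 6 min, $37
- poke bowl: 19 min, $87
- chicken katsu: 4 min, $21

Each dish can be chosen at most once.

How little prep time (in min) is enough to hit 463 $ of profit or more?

Look for the lowest-prep combination reaching 463.
Taking veggie curry + shrimp tacos + chicken katsu gives 472 (≥ 463) for 44 min.
Any bundle with less than 44 min falls short of 463.

44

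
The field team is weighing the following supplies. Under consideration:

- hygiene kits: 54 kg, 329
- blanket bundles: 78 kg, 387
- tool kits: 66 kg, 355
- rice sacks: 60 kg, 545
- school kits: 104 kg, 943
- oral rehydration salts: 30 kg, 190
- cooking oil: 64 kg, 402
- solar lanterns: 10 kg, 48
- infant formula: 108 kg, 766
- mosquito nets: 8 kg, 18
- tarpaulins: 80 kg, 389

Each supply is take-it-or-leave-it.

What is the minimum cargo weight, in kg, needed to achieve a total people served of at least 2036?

258

Look for the lowest-cargo combination reaching 2036.
Taking rice sacks + school kits + oral rehydration salts + cooking oil gives 2080 (≥ 2036) for 258 kg.
Below 258 kg the best achievable stays under 2036.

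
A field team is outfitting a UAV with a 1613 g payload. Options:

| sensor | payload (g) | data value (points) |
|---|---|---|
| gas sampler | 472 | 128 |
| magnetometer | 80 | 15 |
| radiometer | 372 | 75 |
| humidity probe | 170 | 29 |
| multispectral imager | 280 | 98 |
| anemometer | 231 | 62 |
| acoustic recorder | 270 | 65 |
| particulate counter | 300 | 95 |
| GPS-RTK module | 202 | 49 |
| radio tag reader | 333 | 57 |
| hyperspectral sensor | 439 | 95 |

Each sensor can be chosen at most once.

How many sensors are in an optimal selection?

Optimal total is 450.
One optimal bundle: gas sampler + magnetometer + multispectral imager + acoustic recorder + particulate counter + GPS-RTK module (1604 g).
Any selection reaching 450 contains exactly 6 sensors.

6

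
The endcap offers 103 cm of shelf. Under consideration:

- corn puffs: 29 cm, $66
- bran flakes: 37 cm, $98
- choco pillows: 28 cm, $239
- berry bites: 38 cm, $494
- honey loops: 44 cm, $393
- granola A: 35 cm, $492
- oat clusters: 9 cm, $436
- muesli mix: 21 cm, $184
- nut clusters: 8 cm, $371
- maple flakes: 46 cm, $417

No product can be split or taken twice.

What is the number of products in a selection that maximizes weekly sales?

Optimal total is 1793.
For example berry bites + granola A + oat clusters + nut clusters achieves it, using 90 cm.
All optima have 4 products.

4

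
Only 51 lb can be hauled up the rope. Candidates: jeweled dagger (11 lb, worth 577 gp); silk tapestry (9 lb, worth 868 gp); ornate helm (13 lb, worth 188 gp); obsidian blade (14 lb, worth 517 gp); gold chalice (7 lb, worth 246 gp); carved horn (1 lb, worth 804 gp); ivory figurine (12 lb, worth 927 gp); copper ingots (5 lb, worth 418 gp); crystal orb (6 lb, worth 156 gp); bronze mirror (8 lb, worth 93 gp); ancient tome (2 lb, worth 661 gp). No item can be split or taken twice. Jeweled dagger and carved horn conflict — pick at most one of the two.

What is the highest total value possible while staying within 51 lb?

Best packing: silk tapestry + obsidian blade + gold chalice + carved horn + ivory figurine + copper ingots + ancient tome — 50 lb, 4441 total.
Next best is silk tapestry + obsidian blade + carved horn + ivory figurine + copper ingots + crystal orb + ancient tome at 4351 (49 lb) — short by 90.

4441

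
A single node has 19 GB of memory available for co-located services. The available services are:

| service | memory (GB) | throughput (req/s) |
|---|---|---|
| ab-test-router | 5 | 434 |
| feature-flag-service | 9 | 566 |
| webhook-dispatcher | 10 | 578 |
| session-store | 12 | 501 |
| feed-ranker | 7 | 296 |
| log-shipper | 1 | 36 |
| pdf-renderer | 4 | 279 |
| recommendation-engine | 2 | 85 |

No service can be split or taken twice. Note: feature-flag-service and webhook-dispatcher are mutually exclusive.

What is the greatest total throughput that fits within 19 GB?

Density check — ab-test-router 86.80, pdf-renderer 69.75, feature-flag-service 62.89, webhook-dispatcher 57.80 are the best per GB.
The ratio ordering already packs tightly: ab-test-router + feature-flag-service + log-shipper + pdf-renderer, 19 GB, 1315.
The closest alternative, ab-test-router + webhook-dispatcher + pdf-renderer, reaches only 1291.

1315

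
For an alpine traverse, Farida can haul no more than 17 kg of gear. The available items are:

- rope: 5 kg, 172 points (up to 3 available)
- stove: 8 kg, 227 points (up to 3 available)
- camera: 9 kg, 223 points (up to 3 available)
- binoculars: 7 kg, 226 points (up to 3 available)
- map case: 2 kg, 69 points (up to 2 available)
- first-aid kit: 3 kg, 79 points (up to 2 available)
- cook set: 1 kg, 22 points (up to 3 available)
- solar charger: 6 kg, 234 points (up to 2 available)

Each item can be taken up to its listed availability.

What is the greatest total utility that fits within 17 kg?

Density check — solar charger 39.00, map case 34.50, rope 34.40, binoculars 32.29 are the best per kg.
Taking the top-ratio items first gives 2×map case + cook set + 2×solar charger for 628 (17 kg).
Dropping 2×map case and cook set frees 5 kg; slotting in rope (5 kg) lifts the total to 640 at 17 kg.
Every other selection either busts 17 kg or exceeds an availability limit or fails to beat 640.

640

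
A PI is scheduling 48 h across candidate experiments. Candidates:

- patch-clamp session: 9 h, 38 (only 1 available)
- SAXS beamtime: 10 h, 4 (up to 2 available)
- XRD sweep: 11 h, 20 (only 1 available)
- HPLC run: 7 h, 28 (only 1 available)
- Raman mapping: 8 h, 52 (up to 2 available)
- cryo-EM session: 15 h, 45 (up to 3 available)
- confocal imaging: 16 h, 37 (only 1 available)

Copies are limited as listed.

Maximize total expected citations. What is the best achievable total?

215

Ranking by ratio (expected citations/h): Raman mapping 6.50, patch-clamp session 4.22, HPLC run 4.00.
Taking patch-clamp session + HPLC run + 2×Raman mapping + cryo-EM session: 47 h used, 215 in expected citations.
The spare 1 h is too small for any remaining experiment, and no exchange beats 215.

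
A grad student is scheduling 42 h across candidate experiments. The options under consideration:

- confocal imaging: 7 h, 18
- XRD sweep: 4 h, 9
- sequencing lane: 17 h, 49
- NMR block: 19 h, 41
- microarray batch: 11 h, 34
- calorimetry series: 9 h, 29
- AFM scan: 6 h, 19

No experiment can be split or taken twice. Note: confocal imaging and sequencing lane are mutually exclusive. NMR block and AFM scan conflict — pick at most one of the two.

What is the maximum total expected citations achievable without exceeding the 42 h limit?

The ratio heuristic lands on confocal imaging + XRD sweep + microarray batch + calorimetry series + AFM scan (109) but leaves 5 h idle.
Replace confocal imaging and AFM scan with sequencing lane: the trade gains 12 net, giving 121 at 41 h.
Nothing else feasible within 42 h beats 121.

121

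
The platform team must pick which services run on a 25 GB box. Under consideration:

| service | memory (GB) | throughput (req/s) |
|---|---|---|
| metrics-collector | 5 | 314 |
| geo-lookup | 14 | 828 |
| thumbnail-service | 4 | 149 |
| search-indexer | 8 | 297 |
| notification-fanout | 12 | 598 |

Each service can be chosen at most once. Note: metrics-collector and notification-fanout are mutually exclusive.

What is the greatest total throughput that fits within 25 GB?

1291

The ratio ordering already packs tightly: metrics-collector + geo-lookup + thumbnail-service, 23 GB, 1291.
The spare 2 GB is too small for any remaining service, and no feasible exchange beats 1291.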